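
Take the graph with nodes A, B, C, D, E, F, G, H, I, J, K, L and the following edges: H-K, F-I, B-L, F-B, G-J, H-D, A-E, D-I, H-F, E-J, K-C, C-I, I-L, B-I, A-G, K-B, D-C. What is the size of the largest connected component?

8

Starting from A we can reach A, E, G, J. That is one component of size 4.
Starting from B we can reach B, C, D, F, H, I, K, L. That is one component of size 8.
The largest has 8 vertices.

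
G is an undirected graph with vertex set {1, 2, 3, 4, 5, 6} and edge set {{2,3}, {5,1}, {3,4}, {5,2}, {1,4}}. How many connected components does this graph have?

2

6 is isolated — a component by itself.
Starting from 1 we can reach 1, 2, 3, 4, 5. That is one component of size 5.
Total: 2 components.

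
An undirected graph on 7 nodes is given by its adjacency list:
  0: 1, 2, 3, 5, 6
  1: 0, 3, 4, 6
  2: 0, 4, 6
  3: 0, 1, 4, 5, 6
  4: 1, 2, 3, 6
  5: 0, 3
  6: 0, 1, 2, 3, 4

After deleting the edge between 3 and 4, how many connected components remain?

1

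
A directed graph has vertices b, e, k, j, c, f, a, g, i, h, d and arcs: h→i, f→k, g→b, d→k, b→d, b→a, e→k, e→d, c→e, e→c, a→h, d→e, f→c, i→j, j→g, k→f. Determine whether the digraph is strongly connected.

There is no directed path from f to i, so the graph is not strongly connected.

No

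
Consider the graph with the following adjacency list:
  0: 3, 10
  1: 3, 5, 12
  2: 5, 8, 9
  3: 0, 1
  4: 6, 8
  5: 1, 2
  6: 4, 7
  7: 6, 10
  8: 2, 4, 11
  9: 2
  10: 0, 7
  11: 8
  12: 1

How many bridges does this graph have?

The edges on the cycle 3-0-10-7-6-4-8-2-5-1-3 are not bridges since each lies on that cycle.
But removing 9-2 disconnects 9 from 2; removing 11-8 disconnects 11 from 8; removing 1-12 disconnects 1 from 12 — these are bridges.
That makes 3 bridges.

3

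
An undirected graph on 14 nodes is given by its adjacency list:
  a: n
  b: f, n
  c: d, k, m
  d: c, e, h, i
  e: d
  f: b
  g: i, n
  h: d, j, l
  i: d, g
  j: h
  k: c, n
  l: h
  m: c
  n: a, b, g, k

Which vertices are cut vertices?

b, c, d, h, n

Removing b increases the component count from 1 to 2, so b is a cut vertex.
Removing c increases the component count from 1 to 2, so c is a cut vertex.
Removing d increases the component count from 1 to 3, so d is a cut vertex.
Likewise h, n are cut vertices.
By contrast removing e leaves 1 component; it is not a cut vertex. No other vertex is a cut vertex either.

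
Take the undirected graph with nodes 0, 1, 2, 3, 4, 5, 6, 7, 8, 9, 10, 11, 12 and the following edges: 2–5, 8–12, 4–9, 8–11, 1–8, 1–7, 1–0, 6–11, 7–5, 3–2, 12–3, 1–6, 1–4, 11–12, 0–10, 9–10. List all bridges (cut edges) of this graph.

none

The edges on the cycle 1-6-11-8-1 are not bridges since each lies on that cycle.
Every edge lies on some cycle, so there are no bridges.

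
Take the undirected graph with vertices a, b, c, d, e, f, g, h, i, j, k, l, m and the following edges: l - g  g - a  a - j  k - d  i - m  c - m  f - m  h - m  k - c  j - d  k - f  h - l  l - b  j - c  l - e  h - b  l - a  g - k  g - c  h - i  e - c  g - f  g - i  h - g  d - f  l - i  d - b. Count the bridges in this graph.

The edges on the cycle g-a-j-d-k-g are not bridges since each lies on that cycle.
Every edge lies on some cycle, so there are no bridges.

0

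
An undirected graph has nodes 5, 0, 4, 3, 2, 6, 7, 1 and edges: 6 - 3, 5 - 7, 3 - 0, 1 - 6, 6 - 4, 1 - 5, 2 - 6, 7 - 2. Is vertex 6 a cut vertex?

Deleting 6 raises the number of components from 1 to 3, so 6 is a cut vertex.

Yes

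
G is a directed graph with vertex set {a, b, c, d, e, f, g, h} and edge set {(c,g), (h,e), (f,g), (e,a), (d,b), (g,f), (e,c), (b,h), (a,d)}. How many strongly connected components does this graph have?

3

{a, b, d, e, h} are all mutually reachable — one SCC of size 5.
{f, g} are all mutually reachable — one SCC of size 2.
{c} is an SCC by itself.
That gives 3 strongly connected components.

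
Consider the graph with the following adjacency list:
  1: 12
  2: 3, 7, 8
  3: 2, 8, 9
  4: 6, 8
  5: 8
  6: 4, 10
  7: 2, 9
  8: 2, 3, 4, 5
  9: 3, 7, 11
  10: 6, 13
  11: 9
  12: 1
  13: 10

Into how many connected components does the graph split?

2

Starting from 1 we can reach 1, 12. That is one component of size 2.
Starting from 2 we can reach 2, 3, 4, 5, 6, 7, 8, 9, 10, 11, 13. That is one component of size 11.
Total: 2 components.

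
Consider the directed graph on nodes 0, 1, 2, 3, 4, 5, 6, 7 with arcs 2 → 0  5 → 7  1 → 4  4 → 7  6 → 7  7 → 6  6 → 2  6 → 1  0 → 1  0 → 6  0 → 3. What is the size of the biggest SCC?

6

{0, 1, 2, 4, 6, 7} are all mutually reachable — one SCC of size 6.
{3} is an SCC by itself.
{5} is an SCC by itself.
The largest has 6 vertices.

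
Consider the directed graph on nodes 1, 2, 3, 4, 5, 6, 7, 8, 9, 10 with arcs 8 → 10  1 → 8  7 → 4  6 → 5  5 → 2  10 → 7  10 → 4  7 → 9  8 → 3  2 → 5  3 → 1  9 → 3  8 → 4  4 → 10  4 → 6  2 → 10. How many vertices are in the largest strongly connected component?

{1, 2, 3, 4, 5, 6, 7, 8, 9, 10} are all mutually reachable — one SCC of size 10.
The largest has 10 vertices.

10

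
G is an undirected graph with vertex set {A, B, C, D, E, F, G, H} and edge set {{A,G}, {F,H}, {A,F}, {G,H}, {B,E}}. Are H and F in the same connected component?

Yes

From H we can reach A, F, G, H, which includes F.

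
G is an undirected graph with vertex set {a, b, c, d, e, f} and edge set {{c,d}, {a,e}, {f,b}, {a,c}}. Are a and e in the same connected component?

From a we can reach a, c, d, e, which includes e.

Yes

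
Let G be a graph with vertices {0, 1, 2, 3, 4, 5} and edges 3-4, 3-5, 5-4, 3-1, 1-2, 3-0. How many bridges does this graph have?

3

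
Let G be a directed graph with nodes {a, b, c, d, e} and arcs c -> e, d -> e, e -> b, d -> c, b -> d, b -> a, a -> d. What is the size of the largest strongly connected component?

{a, b, c, d, e} are all mutually reachable — one SCC of size 5.
The largest has 5 vertices.

5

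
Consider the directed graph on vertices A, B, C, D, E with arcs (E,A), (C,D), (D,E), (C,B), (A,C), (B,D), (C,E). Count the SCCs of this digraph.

{A, B, C, D, E} are all mutually reachable — one SCC of size 5.
That gives 1 strongly connected component.

1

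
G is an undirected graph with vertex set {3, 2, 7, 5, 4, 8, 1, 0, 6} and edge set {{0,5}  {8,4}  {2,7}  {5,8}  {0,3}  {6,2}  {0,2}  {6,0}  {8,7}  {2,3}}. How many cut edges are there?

1

The edges on the cycle 0-2-7-8-5-0 are not bridges since each lies on that cycle.
But removing 4—8 disconnects 4 from 8 — this is a bridge.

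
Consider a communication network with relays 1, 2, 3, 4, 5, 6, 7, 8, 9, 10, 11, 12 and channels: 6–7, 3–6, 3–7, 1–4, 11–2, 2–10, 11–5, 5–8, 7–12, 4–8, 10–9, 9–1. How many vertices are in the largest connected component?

8

Starting from 3 we can reach 3, 6, 7, 12. That is one component of size 4.
Starting from 1 we can reach 1, 2, 4, 5, 8, 9, 10, 11. That is one component of size 8.
The largest has 8 vertices.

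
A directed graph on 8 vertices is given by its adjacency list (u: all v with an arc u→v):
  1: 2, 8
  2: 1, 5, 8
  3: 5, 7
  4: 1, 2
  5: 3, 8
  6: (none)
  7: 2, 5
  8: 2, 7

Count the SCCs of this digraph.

{1, 2, 3, 5, 7, 8} are all mutually reachable — one SCC of size 6.
{4} is an SCC by itself.
{6} is an SCC by itself.
That gives 3 strongly connected components.

3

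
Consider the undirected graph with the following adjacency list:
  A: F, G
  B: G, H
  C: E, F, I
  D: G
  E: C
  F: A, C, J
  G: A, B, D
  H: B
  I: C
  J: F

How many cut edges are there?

9

removing F-A disconnects F from A; removing B-H disconnects B from H; removing E-C disconnects E from C; removing C-I disconnects C from I — these are bridges.
In total 9 edges are bridges.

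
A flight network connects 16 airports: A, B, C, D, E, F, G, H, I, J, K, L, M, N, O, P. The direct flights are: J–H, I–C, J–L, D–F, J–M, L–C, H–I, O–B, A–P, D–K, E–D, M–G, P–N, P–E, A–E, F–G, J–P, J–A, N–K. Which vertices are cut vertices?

J

Removing J increases the component count from 2 to 3, so J is a cut vertex.
By contrast removing A leaves 2 components; it is not a cut vertex. No other vertex is a cut vertex either.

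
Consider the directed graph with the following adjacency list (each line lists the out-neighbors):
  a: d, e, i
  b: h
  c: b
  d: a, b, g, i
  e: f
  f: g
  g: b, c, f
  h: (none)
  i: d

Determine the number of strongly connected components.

6

{a, d, i} are all mutually reachable — one SCC of size 3.
{f, g} are all mutually reachable — one SCC of size 2.
{c} is an SCC by itself.
{e} is an SCC by itself.
{b} is an SCC by itself.
(and 1 more singleton SCC)
That gives 6 strongly connected components.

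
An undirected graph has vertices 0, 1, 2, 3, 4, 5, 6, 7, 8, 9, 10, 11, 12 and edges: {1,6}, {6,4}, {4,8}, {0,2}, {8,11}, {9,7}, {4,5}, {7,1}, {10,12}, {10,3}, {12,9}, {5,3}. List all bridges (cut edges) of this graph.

0-2, 11-8, 4-8

The edges on the cycle 10-12-9-7-1-6-4-5-3-10 are not bridges since each lies on that cycle.
But removing 8–4 disconnects 8 from 4; removing 8–11 disconnects 8 from 11; removing 0–2 disconnects 0 from 2 — these are bridges.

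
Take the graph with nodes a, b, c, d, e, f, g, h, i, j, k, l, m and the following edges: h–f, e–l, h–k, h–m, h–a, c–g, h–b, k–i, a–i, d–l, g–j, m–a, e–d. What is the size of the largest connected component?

Starting from c we can reach c, g, j. That is one component of size 3.
Starting from d we can reach d, e, l. That is one component of size 3.
Starting from a we can reach a, b, f, h, i, k, m. That is one component of size 7.
The largest has 7 vertices.

7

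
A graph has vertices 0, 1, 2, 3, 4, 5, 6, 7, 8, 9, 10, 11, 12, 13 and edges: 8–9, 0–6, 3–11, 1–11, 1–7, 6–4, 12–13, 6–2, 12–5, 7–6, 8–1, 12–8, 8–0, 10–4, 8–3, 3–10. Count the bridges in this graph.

The edges on the cycle 8-1-7-6-0-8 are not bridges since each lies on that cycle.
But removing 13–12 disconnects 13 from 12; removing 12–8 disconnects 12 from 8; removing 12–5 disconnects 12 from 5; removing 9–8 disconnects 9 from 8 — these are bridges.
In total 5 edges are bridges.

5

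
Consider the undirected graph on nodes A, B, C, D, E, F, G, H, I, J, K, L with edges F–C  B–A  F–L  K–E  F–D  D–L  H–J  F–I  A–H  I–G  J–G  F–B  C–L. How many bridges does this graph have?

1

The edges on the cycle F-D-L-F are not bridges since each lies on that cycle.
But removing K–E disconnects K from E — this is a bridge.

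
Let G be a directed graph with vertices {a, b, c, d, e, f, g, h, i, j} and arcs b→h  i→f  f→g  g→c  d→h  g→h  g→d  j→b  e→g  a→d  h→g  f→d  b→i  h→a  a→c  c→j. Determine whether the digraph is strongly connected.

There is no directed path from h to e, so the graph is not strongly connected.

No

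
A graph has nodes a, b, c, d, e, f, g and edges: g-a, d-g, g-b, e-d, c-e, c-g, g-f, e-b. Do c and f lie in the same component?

Yes

From c we can reach a, b, c, d, e, f, g, which includes f.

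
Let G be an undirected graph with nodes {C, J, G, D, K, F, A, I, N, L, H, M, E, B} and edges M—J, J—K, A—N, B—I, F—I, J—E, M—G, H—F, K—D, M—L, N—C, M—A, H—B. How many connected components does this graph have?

2

Starting from B we can reach B, F, H, I. That is one component of size 4.
Starting from A we can reach A, C, D, E, G, J, K, L, M, N. That is one component of size 10.
Total: 2 components.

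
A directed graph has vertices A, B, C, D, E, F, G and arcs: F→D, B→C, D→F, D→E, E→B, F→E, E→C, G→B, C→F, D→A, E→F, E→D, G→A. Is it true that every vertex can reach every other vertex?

No

There is no directed path from F to G, so the graph is not strongly connected.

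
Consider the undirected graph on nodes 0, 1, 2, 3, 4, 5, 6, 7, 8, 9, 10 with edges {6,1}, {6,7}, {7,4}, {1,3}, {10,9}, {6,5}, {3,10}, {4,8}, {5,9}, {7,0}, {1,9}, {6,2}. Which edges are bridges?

The edges on the cycle 6-5-9-1-6 are not bridges since each lies on that cycle.
But removing 7-0 disconnects 7 from 0; removing 6-7 disconnects 6 from 7; removing 2-6 disconnects 2 from 6; removing 4-7 disconnects 4 from 7 — these are bridges.
In total 5 edges are bridges.

0-7, 2-6, 4-7, 4-8, 6-7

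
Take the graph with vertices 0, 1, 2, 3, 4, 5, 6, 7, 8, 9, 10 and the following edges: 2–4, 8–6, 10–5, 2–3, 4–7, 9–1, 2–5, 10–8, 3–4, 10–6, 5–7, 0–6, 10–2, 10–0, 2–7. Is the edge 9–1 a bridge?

Removing 9–1 leaves no path between 9 and 1: the component count goes from 2 to 3. So it is a bridge.

Yes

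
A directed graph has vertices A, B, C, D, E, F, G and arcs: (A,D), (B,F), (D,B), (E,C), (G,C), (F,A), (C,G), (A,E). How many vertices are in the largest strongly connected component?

4

{A, B, D, F} are all mutually reachable — one SCC of size 4.
{C, G} are all mutually reachable — one SCC of size 2.
{E} is an SCC by itself.
The largest has 4 vertices.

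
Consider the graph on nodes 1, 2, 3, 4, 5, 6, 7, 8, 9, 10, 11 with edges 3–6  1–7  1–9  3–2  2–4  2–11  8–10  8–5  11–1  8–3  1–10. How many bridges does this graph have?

5

The edges on the cycle 8-3-2-11-1-10-8 are not bridges since each lies on that cycle.
But removing 2–4 disconnects 2 from 4; removing 9–1 disconnects 9 from 1; removing 3–6 disconnects 3 from 6; removing 8–5 disconnects 8 from 5 — these are bridges.
In total 5 edges are bridges.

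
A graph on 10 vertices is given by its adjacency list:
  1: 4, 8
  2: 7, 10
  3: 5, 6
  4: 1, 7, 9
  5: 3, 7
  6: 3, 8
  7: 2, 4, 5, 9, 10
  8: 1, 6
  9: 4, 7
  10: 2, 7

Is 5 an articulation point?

No

Deleting 5 leaves 1 component (was 1) (its neighbors 3, 7 remain connected to each other), so 5 is not a cut vertex.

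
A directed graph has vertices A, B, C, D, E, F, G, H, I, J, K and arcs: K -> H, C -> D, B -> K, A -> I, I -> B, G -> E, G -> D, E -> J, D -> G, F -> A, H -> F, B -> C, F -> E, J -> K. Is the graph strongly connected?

Yes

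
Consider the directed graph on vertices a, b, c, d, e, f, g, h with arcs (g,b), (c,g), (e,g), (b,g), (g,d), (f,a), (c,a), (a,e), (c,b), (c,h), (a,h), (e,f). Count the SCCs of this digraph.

5

{a, e, f} are all mutually reachable — one SCC of size 3.
{b, g} are all mutually reachable — one SCC of size 2.
{d} is an SCC by itself.
{h} is an SCC by itself.
{c} is an SCC by itself.
That gives 5 strongly connected components.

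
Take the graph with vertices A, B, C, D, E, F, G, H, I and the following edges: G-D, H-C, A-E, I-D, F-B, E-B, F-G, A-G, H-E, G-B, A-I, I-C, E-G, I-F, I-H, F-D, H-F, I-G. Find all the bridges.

The edges on the cycle I-H-E-G-D-I are not bridges since each lies on that cycle.
Every edge lies on some cycle, so there are no bridges.

none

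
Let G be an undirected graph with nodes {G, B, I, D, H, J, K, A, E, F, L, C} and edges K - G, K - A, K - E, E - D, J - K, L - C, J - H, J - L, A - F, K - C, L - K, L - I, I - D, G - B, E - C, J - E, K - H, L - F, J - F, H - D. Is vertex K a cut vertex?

Yes

Deleting K raises the number of components from 1 to 2, so K is a cut vertex.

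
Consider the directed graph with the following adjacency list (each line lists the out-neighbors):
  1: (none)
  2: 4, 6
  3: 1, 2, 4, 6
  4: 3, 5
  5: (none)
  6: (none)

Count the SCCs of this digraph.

4

{2, 3, 4} are all mutually reachable — one SCC of size 3.
{6} is an SCC by itself.
{1} is an SCC by itself.
{5} is an SCC by itself.
That gives 4 strongly connected components.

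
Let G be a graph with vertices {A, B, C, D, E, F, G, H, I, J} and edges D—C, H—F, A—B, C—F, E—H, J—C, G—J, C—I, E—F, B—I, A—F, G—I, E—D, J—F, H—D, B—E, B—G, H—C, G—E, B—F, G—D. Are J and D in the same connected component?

From J we can reach A, B, C, D, E, F, G, H, I, J, which includes D.

Yes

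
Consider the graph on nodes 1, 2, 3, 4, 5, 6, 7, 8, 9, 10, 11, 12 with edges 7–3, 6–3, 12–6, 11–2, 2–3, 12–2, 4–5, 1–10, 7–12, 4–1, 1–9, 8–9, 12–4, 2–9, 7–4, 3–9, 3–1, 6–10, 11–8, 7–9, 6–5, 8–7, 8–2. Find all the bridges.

The edges on the cycle 7-12-6-10-1-3-7 are not bridges since each lies on that cycle.
Every edge lies on some cycle, so there are no bridges.

none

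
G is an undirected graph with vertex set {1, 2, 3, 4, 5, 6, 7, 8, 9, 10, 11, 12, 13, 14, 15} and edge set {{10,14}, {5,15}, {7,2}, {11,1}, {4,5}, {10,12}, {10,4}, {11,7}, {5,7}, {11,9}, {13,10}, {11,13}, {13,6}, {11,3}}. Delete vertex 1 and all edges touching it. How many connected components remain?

2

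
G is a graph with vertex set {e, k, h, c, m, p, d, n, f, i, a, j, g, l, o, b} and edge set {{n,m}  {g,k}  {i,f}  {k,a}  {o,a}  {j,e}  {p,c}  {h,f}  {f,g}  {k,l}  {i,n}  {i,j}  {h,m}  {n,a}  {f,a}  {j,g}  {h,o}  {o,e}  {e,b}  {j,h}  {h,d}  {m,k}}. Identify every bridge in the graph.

b-e, c-p, d-h, k-l

The edges on the cycle i-n-m-h-j-i are not bridges since each lies on that cycle.
But removing p—c disconnects p from c; removing h—d disconnects h from d; removing k—l disconnects k from l; removing b—e disconnects b from e — these are bridges.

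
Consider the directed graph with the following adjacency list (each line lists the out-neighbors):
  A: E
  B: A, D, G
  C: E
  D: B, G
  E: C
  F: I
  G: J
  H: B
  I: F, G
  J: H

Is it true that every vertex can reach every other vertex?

No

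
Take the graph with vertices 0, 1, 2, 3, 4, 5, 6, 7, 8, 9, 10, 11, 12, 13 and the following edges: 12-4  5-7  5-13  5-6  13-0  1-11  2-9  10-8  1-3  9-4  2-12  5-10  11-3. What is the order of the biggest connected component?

Starting from 1 we can reach 1, 3, 11. That is one component of size 3.
Starting from 2 we can reach 2, 4, 9, 12. That is one component of size 4.
Starting from 0 we can reach 0, 5, 6, 7, 8, 10, 13. That is one component of size 7.
The largest has 7 vertices.

7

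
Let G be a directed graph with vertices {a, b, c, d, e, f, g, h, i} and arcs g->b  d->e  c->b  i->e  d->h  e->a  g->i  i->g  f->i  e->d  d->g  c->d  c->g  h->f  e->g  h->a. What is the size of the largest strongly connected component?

6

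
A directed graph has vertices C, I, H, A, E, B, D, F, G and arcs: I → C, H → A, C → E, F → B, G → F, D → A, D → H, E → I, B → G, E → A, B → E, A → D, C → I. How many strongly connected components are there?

3

{A, D, H} are all mutually reachable — one SCC of size 3.
{C, E, I} are all mutually reachable — one SCC of size 3.
{B, F, G} are all mutually reachable — one SCC of size 3.
That gives 3 strongly connected components.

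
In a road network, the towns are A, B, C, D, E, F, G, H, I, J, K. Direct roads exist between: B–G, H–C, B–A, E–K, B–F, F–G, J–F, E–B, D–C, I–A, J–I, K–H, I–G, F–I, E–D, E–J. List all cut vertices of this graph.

E

Removing E increases the component count from 1 to 2, so E is a cut vertex.
By contrast removing C leaves 1 component; it is not a cut vertex. No other vertex is a cut vertex either.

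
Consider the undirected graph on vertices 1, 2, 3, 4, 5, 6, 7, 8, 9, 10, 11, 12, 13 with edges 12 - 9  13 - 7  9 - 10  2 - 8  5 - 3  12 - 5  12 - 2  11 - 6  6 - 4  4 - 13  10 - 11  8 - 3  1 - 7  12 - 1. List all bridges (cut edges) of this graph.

The edges on the cycle 12-2-8-3-5-12 are not bridges since each lies on that cycle.
Every edge lies on some cycle, so there are no bridges.

none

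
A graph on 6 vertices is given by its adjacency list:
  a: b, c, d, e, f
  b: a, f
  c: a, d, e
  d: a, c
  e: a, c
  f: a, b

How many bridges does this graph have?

0

The edges on the cycle a-b-f-a are not bridges since each lies on that cycle.
Every edge lies on some cycle, so there are no bridges.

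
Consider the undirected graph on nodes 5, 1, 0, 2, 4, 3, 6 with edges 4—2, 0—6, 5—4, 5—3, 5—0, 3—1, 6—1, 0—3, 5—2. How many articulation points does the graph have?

1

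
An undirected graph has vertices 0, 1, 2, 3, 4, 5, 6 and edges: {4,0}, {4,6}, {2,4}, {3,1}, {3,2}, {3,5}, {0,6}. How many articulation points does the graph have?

Removing 2 increases the component count from 1 to 2, so 2 is a cut vertex.
Removing 3 increases the component count from 1 to 3, so 3 is a cut vertex.
Removing 4 increases the component count from 1 to 2, so 4 is a cut vertex.
By contrast removing 5 leaves 1 component; it is not a cut vertex. No other vertex is a cut vertex either.

3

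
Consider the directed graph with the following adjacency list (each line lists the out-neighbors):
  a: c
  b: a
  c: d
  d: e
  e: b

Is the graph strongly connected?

Yes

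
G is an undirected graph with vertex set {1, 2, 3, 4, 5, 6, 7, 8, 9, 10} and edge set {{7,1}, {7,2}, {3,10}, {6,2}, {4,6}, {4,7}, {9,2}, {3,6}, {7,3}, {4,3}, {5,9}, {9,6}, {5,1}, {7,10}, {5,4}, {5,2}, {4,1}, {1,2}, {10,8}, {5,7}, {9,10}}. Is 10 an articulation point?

Deleting 10 raises the number of components from 1 to 2, so 10 is a cut vertex.

Yes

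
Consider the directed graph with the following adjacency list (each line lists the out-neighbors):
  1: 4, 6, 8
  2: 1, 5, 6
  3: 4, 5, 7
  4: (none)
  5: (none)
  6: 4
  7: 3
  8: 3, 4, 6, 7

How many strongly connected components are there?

7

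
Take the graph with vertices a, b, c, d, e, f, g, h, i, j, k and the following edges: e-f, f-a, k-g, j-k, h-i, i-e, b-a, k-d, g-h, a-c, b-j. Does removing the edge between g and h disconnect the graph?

After removing g-h, the path g-k-j-b-a-f-e-i-h still connects them, so the edge is not a bridge.

No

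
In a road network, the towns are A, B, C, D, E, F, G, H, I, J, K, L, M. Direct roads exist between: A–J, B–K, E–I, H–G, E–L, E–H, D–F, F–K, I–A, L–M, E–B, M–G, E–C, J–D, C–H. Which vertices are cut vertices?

Removing E increases the component count from 1 to 2, so E is a cut vertex.
By contrast removing A leaves 1 component; it is not a cut vertex. No other vertex is a cut vertex either.

E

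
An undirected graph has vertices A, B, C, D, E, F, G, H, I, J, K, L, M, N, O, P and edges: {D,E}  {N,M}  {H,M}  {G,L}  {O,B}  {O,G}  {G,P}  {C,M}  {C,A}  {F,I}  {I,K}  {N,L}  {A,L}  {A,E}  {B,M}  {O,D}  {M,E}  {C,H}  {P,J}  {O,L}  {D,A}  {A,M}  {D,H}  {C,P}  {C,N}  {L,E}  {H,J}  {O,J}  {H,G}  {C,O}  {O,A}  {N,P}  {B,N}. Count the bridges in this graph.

The edges on the cycle C-O-B-N-C are not bridges since each lies on that cycle.
But removing F - I disconnects F from I; removing I - K disconnects I from K — these are bridges.
That makes 2 bridges.

2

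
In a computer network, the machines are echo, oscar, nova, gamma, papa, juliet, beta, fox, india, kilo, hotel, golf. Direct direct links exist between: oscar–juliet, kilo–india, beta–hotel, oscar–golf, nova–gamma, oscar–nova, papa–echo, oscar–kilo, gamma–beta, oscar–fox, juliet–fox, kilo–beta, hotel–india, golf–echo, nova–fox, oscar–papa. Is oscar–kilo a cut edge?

No

After removing oscar–kilo, the path oscar-nova-gamma-beta-kilo still connects them, so the edge is not a bridge.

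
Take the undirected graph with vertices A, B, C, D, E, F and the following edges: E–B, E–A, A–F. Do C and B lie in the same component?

No

The component containing C is {C}, and B is not in it.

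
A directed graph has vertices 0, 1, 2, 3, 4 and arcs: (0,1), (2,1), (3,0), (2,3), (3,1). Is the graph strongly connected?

There is no directed path from 0 to 3, so the graph is not strongly connected.

No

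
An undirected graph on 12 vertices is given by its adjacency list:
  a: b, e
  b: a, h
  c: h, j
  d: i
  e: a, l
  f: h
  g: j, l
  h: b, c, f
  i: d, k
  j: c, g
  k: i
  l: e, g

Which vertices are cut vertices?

h, i

Removing h increases the component count from 2 to 3, so h is a cut vertex.
Removing i increases the component count from 2 to 3, so i is a cut vertex.
By contrast removing j leaves 2 components; it is not a cut vertex. No other vertex is a cut vertex either.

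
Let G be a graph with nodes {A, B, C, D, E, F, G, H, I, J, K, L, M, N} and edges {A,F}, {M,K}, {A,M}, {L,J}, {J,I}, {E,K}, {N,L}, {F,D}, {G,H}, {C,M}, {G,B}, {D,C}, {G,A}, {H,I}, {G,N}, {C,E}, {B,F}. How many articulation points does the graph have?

1

Removing G increases the component count from 1 to 2, so G is a cut vertex.
By contrast removing K leaves 1 component; it is not a cut vertex. No other vertex is a cut vertex either.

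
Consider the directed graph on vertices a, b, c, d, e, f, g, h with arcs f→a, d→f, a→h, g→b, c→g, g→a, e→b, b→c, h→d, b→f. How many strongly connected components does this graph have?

3

{a, d, f, h} are all mutually reachable — one SCC of size 4.
{b, c, g} are all mutually reachable — one SCC of size 3.
{e} is an SCC by itself.
That gives 3 strongly connected components.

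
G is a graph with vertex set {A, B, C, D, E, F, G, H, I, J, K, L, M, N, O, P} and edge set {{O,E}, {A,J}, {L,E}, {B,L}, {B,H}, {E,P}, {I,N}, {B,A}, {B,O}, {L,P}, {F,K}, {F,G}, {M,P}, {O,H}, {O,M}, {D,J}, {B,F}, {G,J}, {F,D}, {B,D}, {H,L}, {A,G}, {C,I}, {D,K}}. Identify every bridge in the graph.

The edges on the cycle O-M-P-E-O are not bridges since each lies on that cycle.
But removing C - I disconnects C from I; removing I - N disconnects I from N — these are bridges.

C-I, I-N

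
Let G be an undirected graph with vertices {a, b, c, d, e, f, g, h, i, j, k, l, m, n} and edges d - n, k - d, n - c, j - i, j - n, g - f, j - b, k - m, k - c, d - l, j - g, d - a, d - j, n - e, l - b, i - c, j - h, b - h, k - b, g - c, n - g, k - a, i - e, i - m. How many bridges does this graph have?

1

The edges on the cycle k-d-j-n-g-c-k are not bridges since each lies on that cycle.
But removing f - g disconnects f from g — this is a bridge.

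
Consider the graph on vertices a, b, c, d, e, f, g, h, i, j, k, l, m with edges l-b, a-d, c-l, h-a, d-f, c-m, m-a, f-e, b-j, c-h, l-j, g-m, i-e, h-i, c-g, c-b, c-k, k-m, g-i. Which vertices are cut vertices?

c

Removing c increases the component count from 1 to 2, so c is a cut vertex.
By contrast removing g leaves 1 component; it is not a cut vertex. No other vertex is a cut vertex either.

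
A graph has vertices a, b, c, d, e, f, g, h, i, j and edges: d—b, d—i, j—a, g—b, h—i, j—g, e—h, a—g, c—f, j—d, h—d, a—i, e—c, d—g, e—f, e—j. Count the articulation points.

1

Removing e increases the component count from 1 to 2, so e is a cut vertex.
By contrast removing b leaves 1 component; it is not a cut vertex. No other vertex is a cut vertex either.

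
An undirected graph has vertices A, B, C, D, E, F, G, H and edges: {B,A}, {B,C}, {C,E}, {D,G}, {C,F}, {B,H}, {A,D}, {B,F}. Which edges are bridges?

A-B, A-D, B-H, C-E, D-G

The edges on the cycle B-C-F-B are not bridges since each lies on that cycle.
But removing B—H disconnects B from H; removing A—D disconnects A from D; removing B—A disconnects B from A; removing C—E disconnects C from E — these are bridges.
In total 5 edges are bridges.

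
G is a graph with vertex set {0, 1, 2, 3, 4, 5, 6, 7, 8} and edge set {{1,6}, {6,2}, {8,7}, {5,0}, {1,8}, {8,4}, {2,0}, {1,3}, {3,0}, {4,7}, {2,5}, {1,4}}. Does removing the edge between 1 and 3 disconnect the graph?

No

After removing 1-3, the path 1-6-2-0-3 still connects them, so the edge is not a bridge.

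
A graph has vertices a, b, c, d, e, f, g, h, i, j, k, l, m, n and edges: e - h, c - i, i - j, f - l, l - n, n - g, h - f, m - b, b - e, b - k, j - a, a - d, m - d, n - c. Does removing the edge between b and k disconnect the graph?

Yes

Removing b - k leaves no path between b and k: the component count goes from 1 to 2. So it is a bridge.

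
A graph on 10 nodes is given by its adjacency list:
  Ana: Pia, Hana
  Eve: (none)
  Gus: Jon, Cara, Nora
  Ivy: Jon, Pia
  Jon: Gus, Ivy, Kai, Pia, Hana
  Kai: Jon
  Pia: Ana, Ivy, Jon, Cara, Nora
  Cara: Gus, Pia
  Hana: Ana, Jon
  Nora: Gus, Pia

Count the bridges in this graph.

The edges on the cycle Pia-Jon-Hana-Ana-Pia are not bridges since each lies on that cycle.
But removing Jon-Kai disconnects Jon from Kai — this is a bridge.

1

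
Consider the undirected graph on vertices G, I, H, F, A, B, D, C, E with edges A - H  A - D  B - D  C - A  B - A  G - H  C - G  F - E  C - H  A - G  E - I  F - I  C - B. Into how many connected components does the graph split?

Starting from E we can reach E, F, I. That is one component of size 3.
Starting from A we can reach A, B, C, D, G, H. That is one component of size 6.
Total: 2 components.

2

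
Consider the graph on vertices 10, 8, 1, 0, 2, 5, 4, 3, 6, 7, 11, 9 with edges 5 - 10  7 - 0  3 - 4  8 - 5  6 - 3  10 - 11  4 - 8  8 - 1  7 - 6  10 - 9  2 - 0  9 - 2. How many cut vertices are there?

2

Removing 8 increases the component count from 1 to 2, so 8 is a cut vertex.
Removing 10 increases the component count from 1 to 2, so 10 is a cut vertex.
By contrast removing 11 leaves 1 component; it is not a cut vertex. No other vertex is a cut vertex either.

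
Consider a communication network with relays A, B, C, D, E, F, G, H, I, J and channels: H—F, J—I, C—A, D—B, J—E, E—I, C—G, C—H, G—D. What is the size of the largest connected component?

7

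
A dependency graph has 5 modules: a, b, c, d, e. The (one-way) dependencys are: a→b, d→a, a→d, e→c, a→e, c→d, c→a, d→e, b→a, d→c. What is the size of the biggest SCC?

5

{a, b, c, d, e} are all mutually reachable — one SCC of size 5.
The largest has 5 vertices.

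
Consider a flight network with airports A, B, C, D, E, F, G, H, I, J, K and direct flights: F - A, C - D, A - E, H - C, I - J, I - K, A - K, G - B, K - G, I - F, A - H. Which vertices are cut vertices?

Removing A increases the component count from 1 to 3, so A is a cut vertex.
Removing C increases the component count from 1 to 2, so C is a cut vertex.
Removing G increases the component count from 1 to 2, so G is a cut vertex.
Likewise H, I, K are cut vertices.
By contrast removing D leaves 1 component; it is not a cut vertex. No other vertex is a cut vertex either.

A, C, G, H, I, K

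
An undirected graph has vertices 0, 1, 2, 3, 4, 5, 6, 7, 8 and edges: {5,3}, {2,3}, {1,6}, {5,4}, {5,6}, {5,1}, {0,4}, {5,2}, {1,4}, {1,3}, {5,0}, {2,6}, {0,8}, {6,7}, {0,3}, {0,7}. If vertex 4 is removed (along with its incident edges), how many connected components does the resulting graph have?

With 4 gone, the remaining components are: {0, 1, 2, 3, 5, 6, 7, 8}.
That is 1 component.

1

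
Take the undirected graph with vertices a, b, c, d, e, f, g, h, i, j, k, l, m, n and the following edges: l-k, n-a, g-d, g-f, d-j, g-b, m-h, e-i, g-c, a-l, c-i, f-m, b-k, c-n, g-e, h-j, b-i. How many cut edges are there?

The edges on the cycle g-e-i-c-g are not bridges since each lies on that cycle.
Every edge lies on some cycle, so there are no bridges.

0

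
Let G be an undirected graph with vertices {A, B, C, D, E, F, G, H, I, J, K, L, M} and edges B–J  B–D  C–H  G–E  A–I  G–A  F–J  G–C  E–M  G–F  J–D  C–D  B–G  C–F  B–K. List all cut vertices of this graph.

Removing A increases the component count from 2 to 3, so A is a cut vertex.
Removing B increases the component count from 2 to 3, so B is a cut vertex.
Removing C increases the component count from 2 to 3, so C is a cut vertex.
Likewise E, G are cut vertices.
By contrast removing I leaves 2 components; it is not a cut vertex. No other vertex is a cut vertex either.

A, B, C, E, G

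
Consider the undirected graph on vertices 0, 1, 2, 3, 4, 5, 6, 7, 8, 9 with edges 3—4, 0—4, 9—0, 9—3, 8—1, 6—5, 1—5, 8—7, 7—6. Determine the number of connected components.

3

2 is isolated — a component by itself.
Starting from 0 we can reach 0, 3, 4, 9. That is one component of size 4.
Starting from 1 we can reach 1, 5, 6, 7, 8. That is one component of size 5.
Total: 3 components.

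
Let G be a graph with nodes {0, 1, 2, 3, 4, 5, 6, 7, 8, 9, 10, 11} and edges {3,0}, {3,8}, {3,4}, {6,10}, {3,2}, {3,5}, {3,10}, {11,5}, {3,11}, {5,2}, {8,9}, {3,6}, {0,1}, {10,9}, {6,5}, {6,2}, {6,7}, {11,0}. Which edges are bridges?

0-1, 3-4, 6-7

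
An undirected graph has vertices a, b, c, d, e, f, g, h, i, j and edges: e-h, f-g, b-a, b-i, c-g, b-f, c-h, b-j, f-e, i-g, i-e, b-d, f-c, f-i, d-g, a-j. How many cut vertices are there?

Removing b increases the component count from 1 to 2, so b is a cut vertex.
By contrast removing h leaves 1 component; it is not a cut vertex. No other vertex is a cut vertex either.

1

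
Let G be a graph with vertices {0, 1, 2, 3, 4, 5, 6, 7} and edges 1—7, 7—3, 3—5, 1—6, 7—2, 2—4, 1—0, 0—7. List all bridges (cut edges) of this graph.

The edges on the cycle 1-0-7-1 are not bridges since each lies on that cycle.
But removing 3—5 disconnects 3 from 5; removing 1—6 disconnects 1 from 6; removing 7—2 disconnects 7 from 2; removing 7—3 disconnects 7 from 3 — these are bridges.
In total 5 edges are bridges.

1-6, 2-4, 2-7, 3-5, 3-7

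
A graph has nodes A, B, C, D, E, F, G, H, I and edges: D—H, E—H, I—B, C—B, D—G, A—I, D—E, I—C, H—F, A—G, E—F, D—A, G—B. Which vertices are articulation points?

Removing D increases the component count from 1 to 2, so D is a cut vertex.
By contrast removing I leaves 1 component; it is not a cut vertex. No other vertex is a cut vertex either.

D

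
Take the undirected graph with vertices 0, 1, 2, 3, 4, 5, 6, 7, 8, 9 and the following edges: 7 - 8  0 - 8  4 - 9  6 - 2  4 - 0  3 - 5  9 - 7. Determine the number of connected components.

4

1 is isolated — a component by itself.
Starting from 2 we can reach 2, 6. That is one component of size 2.
Starting from 3 we can reach 3, 5. That is one component of size 2.
Starting from 0 we can reach 0, 4, 7, 8, 9. That is one component of size 5.
Total: 4 components.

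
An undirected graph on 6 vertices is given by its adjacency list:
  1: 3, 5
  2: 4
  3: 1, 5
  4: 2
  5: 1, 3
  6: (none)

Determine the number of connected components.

3

6 is isolated — a component by itself.
Starting from 2 we can reach 2, 4. That is one component of size 2.
Starting from 1 we can reach 1, 3, 5. That is one component of size 3.
Total: 3 components.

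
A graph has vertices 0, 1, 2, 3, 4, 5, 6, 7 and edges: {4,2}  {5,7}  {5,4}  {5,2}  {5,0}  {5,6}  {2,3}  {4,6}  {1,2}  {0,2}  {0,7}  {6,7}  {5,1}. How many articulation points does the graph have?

1

Removing 2 increases the component count from 1 to 2, so 2 is a cut vertex.
By contrast removing 3 leaves 1 component; it is not a cut vertex. No other vertex is a cut vertex either.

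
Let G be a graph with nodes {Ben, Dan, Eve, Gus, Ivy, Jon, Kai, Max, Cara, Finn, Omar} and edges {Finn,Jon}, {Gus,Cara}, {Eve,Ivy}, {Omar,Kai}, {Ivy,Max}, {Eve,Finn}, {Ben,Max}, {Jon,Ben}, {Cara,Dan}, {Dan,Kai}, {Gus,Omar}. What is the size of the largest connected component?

6

Starting from Dan we can reach Dan, Gus, Kai, Cara, Omar. That is one component of size 5.
Starting from Ben we can reach Ben, Eve, Ivy, Jon, Max, Finn. That is one component of size 6.
The largest has 6 vertices.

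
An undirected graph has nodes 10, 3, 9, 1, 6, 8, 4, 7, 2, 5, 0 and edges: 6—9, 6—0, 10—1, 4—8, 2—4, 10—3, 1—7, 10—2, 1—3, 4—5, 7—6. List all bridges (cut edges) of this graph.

0-6, 1-7, 10-2, 2-4, 4-5, 4-8, 6-7, 6-9

The edges on the cycle 10-1-3-10 are not bridges since each lies on that cycle.
But removing 4—8 disconnects 4 from 8; removing 10—2 disconnects 10 from 2; removing 4—5 disconnects 4 from 5; removing 6—9 disconnects 6 from 9 — these are bridges.
In total 8 edges are bridges.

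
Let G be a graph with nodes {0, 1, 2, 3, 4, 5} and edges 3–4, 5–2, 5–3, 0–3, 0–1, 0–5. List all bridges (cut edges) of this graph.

0-1, 2-5, 3-4

The edges on the cycle 0-5-3-0 are not bridges since each lies on that cycle.
But removing 5–2 disconnects 5 from 2; removing 3–4 disconnects 3 from 4; removing 0–1 disconnects 0 from 1 — these are bridges.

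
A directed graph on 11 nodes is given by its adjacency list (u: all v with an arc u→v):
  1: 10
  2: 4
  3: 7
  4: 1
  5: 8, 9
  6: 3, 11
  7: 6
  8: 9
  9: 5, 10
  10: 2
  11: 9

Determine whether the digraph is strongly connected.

No

There is no directed path from 1 to 6, so the graph is not strongly connected.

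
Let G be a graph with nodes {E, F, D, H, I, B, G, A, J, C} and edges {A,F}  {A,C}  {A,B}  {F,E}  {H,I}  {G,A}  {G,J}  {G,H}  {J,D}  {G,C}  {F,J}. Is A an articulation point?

Deleting A raises the number of components from 1 to 2, so A is a cut vertex.

Yes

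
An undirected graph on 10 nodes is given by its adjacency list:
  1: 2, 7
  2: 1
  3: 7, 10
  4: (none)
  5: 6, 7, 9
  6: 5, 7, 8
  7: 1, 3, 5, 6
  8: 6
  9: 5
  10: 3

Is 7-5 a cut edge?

No

After removing 7-5, the path 7-6-5 still connects them, so the edge is not a bridge.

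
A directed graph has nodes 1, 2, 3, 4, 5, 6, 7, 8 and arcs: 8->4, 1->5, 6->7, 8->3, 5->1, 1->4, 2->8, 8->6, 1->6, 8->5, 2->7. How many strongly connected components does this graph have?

7

{1, 5} are all mutually reachable — one SCC of size 2.
{4} is an SCC by itself.
{7} is an SCC by itself.
{2} is an SCC by itself.
{8} is an SCC by itself.
(and 2 more singleton SCCs)
That gives 7 strongly connected components.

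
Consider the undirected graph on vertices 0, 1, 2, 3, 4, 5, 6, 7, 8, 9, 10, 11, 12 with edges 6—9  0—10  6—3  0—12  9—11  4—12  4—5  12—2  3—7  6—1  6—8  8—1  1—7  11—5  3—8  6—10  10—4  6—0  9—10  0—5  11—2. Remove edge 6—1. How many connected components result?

1

6 and 1 are still connected via 6-8-1, so the component count stays at 1.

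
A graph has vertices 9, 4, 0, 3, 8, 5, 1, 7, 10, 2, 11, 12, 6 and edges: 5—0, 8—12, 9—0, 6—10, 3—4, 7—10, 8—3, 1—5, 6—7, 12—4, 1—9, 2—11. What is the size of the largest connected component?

Starting from 2 we can reach 2, 11. That is one component of size 2.
Starting from 6 we can reach 6, 7, 10. That is one component of size 3.
Starting from 3 we can reach 3, 4, 8, 12. That is one component of size 4.
Starting from 0 we can reach 0, 1, 5, 9. That is one component of size 4.
The largest has 4 vertices.

4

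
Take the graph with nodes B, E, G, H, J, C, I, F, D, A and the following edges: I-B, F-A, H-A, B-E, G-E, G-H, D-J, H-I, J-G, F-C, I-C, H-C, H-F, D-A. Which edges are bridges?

The edges on the cycle G-H-I-B-E-G are not bridges since each lies on that cycle.
Every edge lies on some cycle, so there are no bridges.

none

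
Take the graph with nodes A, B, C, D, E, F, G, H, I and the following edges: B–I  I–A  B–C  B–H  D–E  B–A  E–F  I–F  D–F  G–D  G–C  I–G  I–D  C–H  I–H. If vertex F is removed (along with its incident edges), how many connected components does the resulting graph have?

1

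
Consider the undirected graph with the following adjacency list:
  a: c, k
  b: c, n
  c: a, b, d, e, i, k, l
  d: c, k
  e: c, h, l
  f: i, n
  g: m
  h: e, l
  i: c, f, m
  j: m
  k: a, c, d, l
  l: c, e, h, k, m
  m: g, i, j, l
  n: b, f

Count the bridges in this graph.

The edges on the cycle c-d-k-l-c are not bridges since each lies on that cycle.
But removing m-g disconnects m from g; removing j-m disconnects j from m — these are bridges.
That makes 2 bridges.

2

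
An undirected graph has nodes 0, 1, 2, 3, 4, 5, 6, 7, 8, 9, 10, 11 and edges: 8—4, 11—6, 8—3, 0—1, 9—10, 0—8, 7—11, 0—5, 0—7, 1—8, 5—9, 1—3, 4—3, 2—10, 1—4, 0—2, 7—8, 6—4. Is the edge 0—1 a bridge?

No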